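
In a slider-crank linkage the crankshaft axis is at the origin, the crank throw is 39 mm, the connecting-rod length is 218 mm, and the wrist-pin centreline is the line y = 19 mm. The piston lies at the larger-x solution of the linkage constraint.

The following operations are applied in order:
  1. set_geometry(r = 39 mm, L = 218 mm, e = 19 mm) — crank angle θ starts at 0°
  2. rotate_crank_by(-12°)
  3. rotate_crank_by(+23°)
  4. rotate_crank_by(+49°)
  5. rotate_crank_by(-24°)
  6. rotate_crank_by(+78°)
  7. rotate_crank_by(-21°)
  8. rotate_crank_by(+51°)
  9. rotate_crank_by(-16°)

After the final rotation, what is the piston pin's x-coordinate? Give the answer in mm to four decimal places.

193.6733

set_geometry: r = 39 mm, L = 218 mm, e = 19 mm; θ ← 0°
rotate_crank_by(-12°): θ ← 0° -12° = -12°
rotate_crank_by(+23°): θ ← -12° +23° = 11°
rotate_crank_by(+49°): θ ← 11° +49° = 60°
rotate_crank_by(-24°): θ ← 60° -24° = 36°
rotate_crank_by(+78°): θ ← 36° +78° = 114°
rotate_crank_by(-21°): θ ← 114° -21° = 93°
rotate_crank_by(+51°): θ ← 93° +51° = 144°
rotate_crank_by(-16°): θ ← 144° -16° = 128°
crank pin P = (r cos θ, r sin θ) = (-24.010798, 30.732419)
h = r sin θ − e = 30.732419 − 19 = 11.732419
x = r cos θ + √(L² − h²) = -24.010798 + √(47524.0 − 137.6497) = -24.010798 + 217.684061 = 193.673263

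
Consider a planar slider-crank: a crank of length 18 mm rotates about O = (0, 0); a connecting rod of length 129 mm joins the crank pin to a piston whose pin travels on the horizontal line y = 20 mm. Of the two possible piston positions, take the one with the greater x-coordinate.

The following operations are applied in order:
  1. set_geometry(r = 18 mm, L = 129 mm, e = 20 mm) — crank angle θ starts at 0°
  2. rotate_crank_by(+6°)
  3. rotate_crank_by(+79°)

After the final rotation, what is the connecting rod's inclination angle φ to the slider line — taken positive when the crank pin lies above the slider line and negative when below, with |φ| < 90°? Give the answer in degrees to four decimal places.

-0.9188

set_geometry: r = 18 mm, L = 129 mm, e = 20 mm; θ ← 0°
rotate_crank_by(+6°): θ ← 0° +6° = 6°
rotate_crank_by(+79°): θ ← 6° +79° = 85°
crank pin P = (r cos θ, r sin θ) = (1.568803, 17.931505)
h = r sin θ − e = 17.931505 − 20 = -2.068495
sin φ = h / L = -2.068495 / 129 = -0.01603485
φ = arcsin(-0.01603485) = -0.918769°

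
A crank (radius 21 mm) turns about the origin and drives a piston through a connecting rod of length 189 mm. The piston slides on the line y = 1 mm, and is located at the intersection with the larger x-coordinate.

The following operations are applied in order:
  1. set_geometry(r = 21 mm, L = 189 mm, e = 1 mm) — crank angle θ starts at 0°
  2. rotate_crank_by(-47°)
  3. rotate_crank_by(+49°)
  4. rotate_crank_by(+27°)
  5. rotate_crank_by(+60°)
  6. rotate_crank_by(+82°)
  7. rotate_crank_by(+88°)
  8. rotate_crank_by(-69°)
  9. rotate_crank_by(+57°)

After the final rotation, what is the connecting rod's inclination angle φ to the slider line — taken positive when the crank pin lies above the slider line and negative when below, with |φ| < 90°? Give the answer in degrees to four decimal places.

-6.1752

set_geometry: r = 21 mm, L = 189 mm, e = 1 mm; θ ← 0°
rotate_crank_by(-47°): θ ← 0° -47° = -47°
rotate_crank_by(+49°): θ ← -47° +49° = 2°
rotate_crank_by(+27°): θ ← 2° +27° = 29°
rotate_crank_by(+60°): θ ← 29° +60° = 89°
rotate_crank_by(+82°): θ ← 89° +82° = 171°
rotate_crank_by(+88°): θ ← 171° +88° = 259°
rotate_crank_by(-69°): θ ← 259° -69° = 190°
rotate_crank_by(+57°): θ ← 190° +57° = 247°
crank pin P = (r cos θ, r sin θ) = (-8.205354, -19.330602)
h = r sin θ − e = -19.330602 − 1 = -20.330602
sin φ = h / L = -20.330602 / 189 = -0.10756932
φ = arcsin(-0.10756932) = -6.175217°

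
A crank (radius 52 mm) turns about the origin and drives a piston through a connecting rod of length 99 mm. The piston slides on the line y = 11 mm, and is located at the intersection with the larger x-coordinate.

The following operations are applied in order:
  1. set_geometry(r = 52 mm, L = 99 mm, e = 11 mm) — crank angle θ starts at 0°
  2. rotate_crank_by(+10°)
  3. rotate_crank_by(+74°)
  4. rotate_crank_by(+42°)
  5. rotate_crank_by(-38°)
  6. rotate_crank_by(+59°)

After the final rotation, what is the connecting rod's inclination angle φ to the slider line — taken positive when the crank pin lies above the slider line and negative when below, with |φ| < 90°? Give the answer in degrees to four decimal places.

set_geometry: r = 52 mm, L = 99 mm, e = 11 mm; θ ← 0°
rotate_crank_by(+10°): θ ← 0° +10° = 10°
rotate_crank_by(+74°): θ ← 10° +74° = 84°
rotate_crank_by(+42°): θ ← 84° +42° = 126°
rotate_crank_by(-38°): θ ← 126° -38° = 88°
rotate_crank_by(+59°): θ ← 88° +59° = 147°
crank pin P = (r cos θ, r sin θ) = (-43.610870, 28.321230)
h = r sin θ − e = 28.321230 − 11 = 17.321230
sin φ = h / L = 17.321230 / 99 = 0.17496192
φ = arcsin(0.17496192) = 10.076442°

10.0764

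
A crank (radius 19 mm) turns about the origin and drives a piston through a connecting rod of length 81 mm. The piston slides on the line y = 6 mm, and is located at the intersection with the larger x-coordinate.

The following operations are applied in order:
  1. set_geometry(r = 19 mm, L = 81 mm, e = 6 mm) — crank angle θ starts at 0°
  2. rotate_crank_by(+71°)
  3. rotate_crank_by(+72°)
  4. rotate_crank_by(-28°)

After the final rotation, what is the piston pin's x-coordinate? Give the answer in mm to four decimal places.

72.1894

set_geometry: r = 19 mm, L = 81 mm, e = 6 mm; θ ← 0°
rotate_crank_by(+71°): θ ← 0° +71° = 71°
rotate_crank_by(+72°): θ ← 71° +72° = 143°
rotate_crank_by(-28°): θ ← 143° -28° = 115°
crank pin P = (r cos θ, r sin θ) = (-8.029747, 17.219848)
h = r sin θ − e = 17.219848 − 6 = 11.219848
x = r cos θ + √(L² − h²) = -8.029747 + √(6561.0 − 125.8850) = -8.029747 + 80.219169 = 72.189422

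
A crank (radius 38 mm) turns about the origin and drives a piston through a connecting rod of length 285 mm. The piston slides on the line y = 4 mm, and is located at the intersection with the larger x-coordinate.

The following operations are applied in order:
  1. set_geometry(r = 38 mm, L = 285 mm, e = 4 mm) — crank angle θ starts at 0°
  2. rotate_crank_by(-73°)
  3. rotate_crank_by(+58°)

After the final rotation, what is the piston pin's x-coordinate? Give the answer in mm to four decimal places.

321.3692

set_geometry: r = 38 mm, L = 285 mm, e = 4 mm; θ ← 0°
rotate_crank_by(-73°): θ ← 0° -73° = -73°
rotate_crank_by(+58°): θ ← -73° +58° = -15°
crank pin P = (r cos θ, r sin θ) = (36.705181, -9.835124)
h = r sin θ − e = -9.835124 − 4 = -13.835124
x = r cos θ + √(L² − h²) = 36.705181 + √(81225.0 − 191.4106) = 36.705181 + 284.663994 = 321.369175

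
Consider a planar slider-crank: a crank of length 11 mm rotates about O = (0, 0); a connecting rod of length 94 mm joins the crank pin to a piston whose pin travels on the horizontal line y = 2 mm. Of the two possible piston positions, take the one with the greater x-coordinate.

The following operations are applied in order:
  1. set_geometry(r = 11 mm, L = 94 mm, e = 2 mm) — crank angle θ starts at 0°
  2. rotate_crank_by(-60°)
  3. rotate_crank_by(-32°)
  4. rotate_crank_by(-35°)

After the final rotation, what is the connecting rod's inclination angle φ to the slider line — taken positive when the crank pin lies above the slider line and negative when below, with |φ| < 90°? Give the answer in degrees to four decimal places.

-6.5883

set_geometry: r = 11 mm, L = 94 mm, e = 2 mm; θ ← 0°
rotate_crank_by(-60°): θ ← 0° -60° = -60°
rotate_crank_by(-32°): θ ← -60° -32° = -92°
rotate_crank_by(-35°): θ ← -92° -35° = -127°
crank pin P = (r cos θ, r sin θ) = (-6.619965, -8.784991)
h = r sin θ − e = -8.784991 − 2 = -10.784991
sin φ = h / L = -10.784991 / 94 = -0.11473394
φ = arcsin(-0.11473394) = -6.588280°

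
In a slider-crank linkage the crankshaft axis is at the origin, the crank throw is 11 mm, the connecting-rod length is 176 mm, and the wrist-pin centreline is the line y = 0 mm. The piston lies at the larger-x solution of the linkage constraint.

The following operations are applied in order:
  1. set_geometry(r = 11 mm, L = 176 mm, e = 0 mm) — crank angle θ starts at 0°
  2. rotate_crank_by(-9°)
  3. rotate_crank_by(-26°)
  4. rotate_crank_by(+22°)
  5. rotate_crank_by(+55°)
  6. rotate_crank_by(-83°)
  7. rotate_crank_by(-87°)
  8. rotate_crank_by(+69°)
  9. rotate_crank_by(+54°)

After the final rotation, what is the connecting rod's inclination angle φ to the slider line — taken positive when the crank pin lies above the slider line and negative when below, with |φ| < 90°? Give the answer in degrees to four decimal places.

-0.3121

set_geometry: r = 11 mm, L = 176 mm, e = 0 mm; θ ← 0°
rotate_crank_by(-9°): θ ← 0° -9° = -9°
rotate_crank_by(-26°): θ ← -9° -26° = -35°
rotate_crank_by(+22°): θ ← -35° +22° = -13°
rotate_crank_by(+55°): θ ← -13° +55° = 42°
rotate_crank_by(-83°): θ ← 42° -83° = -41°
rotate_crank_by(-87°): θ ← -41° -87° = -128°
rotate_crank_by(+69°): θ ← -128° +69° = -59°
rotate_crank_by(+54°): θ ← -59° +54° = -5°
crank pin P = (r cos θ, r sin θ) = (10.958142, -0.958713)
h = r sin θ − e = -0.958713 − 0 = -0.958713
sin φ = h / L = -0.958713 / 176 = -0.00544723
φ = arcsin(-0.00544723) = -0.312105°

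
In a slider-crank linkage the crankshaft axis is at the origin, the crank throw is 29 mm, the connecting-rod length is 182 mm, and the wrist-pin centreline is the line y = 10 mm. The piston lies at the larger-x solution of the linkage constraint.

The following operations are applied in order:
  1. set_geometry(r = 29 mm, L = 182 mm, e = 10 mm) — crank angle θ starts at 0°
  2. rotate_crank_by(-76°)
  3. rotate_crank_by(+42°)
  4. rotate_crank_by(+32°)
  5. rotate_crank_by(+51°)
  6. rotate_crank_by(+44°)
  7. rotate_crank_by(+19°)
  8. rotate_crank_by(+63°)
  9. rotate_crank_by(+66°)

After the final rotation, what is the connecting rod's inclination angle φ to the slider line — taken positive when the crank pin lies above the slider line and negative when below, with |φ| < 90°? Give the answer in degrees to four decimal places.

set_geometry: r = 29 mm, L = 182 mm, e = 10 mm; θ ← 0°
rotate_crank_by(-76°): θ ← 0° -76° = -76°
rotate_crank_by(+42°): θ ← -76° +42° = -34°
rotate_crank_by(+32°): θ ← -34° +32° = -2°
rotate_crank_by(+51°): θ ← -2° +51° = 49°
rotate_crank_by(+44°): θ ← 49° +44° = 93°
rotate_crank_by(+19°): θ ← 93° +19° = 112°
rotate_crank_by(+63°): θ ← 112° +63° = 175°
rotate_crank_by(+66°): θ ← 175° +66° = 241°
crank pin P = (r cos θ, r sin θ) = (-14.059479, -25.363972)
h = r sin θ − e = -25.363972 − 10 = -35.363972
sin φ = h / L = -35.363972 / 182 = -0.19430754
φ = arcsin(-0.19430754) = -11.204275°

-11.2043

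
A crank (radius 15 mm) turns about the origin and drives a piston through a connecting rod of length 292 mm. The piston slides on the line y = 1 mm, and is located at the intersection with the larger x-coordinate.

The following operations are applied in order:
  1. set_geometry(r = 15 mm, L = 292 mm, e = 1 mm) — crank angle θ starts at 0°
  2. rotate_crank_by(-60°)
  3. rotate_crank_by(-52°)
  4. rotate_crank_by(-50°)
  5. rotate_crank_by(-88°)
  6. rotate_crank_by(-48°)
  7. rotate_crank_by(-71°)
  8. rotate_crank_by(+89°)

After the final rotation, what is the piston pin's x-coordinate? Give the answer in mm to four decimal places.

set_geometry: r = 15 mm, L = 292 mm, e = 1 mm; θ ← 0°
rotate_crank_by(-60°): θ ← 0° -60° = -60°
rotate_crank_by(-52°): θ ← -60° -52° = -112°
rotate_crank_by(-50°): θ ← -112° -50° = -162°
rotate_crank_by(-88°): θ ← -162° -88° = -250°
rotate_crank_by(-48°): θ ← -250° -48° = -298°
rotate_crank_by(-71°): θ ← -298° -71° = -369°
rotate_crank_by(+89°): θ ← -369° +89° = -280°
crank pin P = (r cos θ, r sin θ) = (2.604723, 14.772116)
h = r sin θ − e = 14.772116 − 1 = 13.772116
x = r cos θ + √(L² − h²) = 2.604723 + √(85264.0 − 189.6712) = 2.604723 + 291.675040 = 294.279762

294.2798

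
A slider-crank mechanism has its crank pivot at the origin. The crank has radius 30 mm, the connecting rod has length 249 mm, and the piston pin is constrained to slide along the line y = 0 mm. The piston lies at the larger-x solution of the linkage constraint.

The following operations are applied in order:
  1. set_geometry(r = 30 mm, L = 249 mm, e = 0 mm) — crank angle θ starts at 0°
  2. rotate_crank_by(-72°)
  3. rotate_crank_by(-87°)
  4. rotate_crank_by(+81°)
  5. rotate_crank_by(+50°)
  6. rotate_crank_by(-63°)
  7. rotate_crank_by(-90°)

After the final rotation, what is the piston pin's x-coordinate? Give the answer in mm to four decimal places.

219.0040

set_geometry: r = 30 mm, L = 249 mm, e = 0 mm; θ ← 0°
rotate_crank_by(-72°): θ ← 0° -72° = -72°
rotate_crank_by(-87°): θ ← -72° -87° = -159°
rotate_crank_by(+81°): θ ← -159° +81° = -78°
rotate_crank_by(+50°): θ ← -78° +50° = -28°
rotate_crank_by(-63°): θ ← -28° -63° = -91°
rotate_crank_by(-90°): θ ← -91° -90° = -181°
crank pin P = (r cos θ, r sin θ) = (-29.995431, 0.523572)
h = r sin θ − e = 0.523572 − 0 = 0.523572
x = r cos θ + √(L² − h²) = -29.995431 + √(62001.0 − 0.2741) = -29.995431 + 248.999450 = 219.004019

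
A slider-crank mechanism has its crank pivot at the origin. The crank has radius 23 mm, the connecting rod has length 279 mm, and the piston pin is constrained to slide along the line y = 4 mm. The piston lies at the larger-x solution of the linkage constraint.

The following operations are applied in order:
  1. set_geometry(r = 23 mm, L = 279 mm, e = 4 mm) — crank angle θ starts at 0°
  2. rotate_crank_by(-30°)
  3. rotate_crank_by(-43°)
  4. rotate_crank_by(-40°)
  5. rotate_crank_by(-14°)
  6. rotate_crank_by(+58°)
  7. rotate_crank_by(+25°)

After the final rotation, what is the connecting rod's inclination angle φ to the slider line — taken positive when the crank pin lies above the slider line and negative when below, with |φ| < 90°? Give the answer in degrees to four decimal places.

-4.1060

set_geometry: r = 23 mm, L = 279 mm, e = 4 mm; θ ← 0°
rotate_crank_by(-30°): θ ← 0° -30° = -30°
rotate_crank_by(-43°): θ ← -30° -43° = -73°
rotate_crank_by(-40°): θ ← -73° -40° = -113°
rotate_crank_by(-14°): θ ← -113° -14° = -127°
rotate_crank_by(+58°): θ ← -127° +58° = -69°
rotate_crank_by(+25°): θ ← -69° +25° = -44°
crank pin P = (r cos θ, r sin θ) = (16.544815, -15.977143)
h = r sin θ − e = -15.977143 − 4 = -19.977143
sin φ = h / L = -19.977143 / 279 = -0.07160266
φ = arcsin(-0.07160266) = -4.106044°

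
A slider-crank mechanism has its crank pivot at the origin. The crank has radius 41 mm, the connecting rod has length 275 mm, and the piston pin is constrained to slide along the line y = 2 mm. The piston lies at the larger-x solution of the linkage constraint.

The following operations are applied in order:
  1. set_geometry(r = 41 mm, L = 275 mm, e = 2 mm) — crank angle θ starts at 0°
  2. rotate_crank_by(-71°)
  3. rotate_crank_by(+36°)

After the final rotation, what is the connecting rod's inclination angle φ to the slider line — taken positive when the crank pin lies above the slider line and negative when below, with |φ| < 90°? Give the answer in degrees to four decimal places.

-5.3240

set_geometry: r = 41 mm, L = 275 mm, e = 2 mm; θ ← 0°
rotate_crank_by(-71°): θ ← 0° -71° = -71°
rotate_crank_by(+36°): θ ← -71° +36° = -35°
crank pin P = (r cos θ, r sin θ) = (33.585234, -23.516634)
h = r sin θ − e = -23.516634 − 2 = -25.516634
sin φ = h / L = -25.516634 / 275 = -0.09278776
φ = arcsin(-0.09278776) = -5.324005°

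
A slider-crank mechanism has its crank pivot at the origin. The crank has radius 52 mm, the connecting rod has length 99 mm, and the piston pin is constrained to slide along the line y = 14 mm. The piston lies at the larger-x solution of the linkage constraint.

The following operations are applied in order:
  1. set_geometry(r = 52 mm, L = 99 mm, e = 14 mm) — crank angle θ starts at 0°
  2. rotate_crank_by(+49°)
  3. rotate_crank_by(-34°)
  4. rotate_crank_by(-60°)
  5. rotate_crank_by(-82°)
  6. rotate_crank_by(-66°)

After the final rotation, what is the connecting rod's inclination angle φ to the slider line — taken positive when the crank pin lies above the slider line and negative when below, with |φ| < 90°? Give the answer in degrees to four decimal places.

set_geometry: r = 52 mm, L = 99 mm, e = 14 mm; θ ← 0°
rotate_crank_by(+49°): θ ← 0° +49° = 49°
rotate_crank_by(-34°): θ ← 49° -34° = 15°
rotate_crank_by(-60°): θ ← 15° -60° = -45°
rotate_crank_by(-82°): θ ← -45° -82° = -127°
rotate_crank_by(-66°): θ ← -127° -66° = -193°
crank pin P = (r cos θ, r sin θ) = (-50.667243, 11.697455)
h = r sin θ − e = 11.697455 − 14 = -2.302545
sin φ = h / L = -2.302545 / 99 = -0.02325803
φ = arcsin(-0.02325803) = -1.332707°

-1.3327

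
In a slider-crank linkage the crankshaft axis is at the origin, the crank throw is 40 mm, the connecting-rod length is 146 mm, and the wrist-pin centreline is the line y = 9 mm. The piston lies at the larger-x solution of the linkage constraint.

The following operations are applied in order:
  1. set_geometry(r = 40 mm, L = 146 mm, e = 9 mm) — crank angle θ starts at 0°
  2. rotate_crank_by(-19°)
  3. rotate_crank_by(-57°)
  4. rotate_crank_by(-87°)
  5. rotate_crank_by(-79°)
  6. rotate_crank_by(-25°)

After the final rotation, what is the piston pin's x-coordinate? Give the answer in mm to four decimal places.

set_geometry: r = 40 mm, L = 146 mm, e = 9 mm; θ ← 0°
rotate_crank_by(-19°): θ ← 0° -19° = -19°
rotate_crank_by(-57°): θ ← -19° -57° = -76°
rotate_crank_by(-87°): θ ← -76° -87° = -163°
rotate_crank_by(-79°): θ ← -163° -79° = -242°
rotate_crank_by(-25°): θ ← -242° -25° = -267°
crank pin P = (r cos θ, r sin θ) = (-2.093438, 39.945181)
h = r sin θ − e = 39.945181 − 9 = 30.945181
x = r cos θ + √(L² − h²) = -2.093438 + √(21316.0 − 957.6043) = -2.093438 + 142.682850 = 140.589412

140.5894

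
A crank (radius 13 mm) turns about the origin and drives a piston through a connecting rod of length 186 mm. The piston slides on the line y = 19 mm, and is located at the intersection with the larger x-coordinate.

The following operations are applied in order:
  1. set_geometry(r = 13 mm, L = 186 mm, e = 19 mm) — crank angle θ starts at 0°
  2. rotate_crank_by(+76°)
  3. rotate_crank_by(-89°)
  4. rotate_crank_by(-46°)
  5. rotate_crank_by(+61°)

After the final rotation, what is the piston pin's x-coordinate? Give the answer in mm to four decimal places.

198.0651

set_geometry: r = 13 mm, L = 186 mm, e = 19 mm; θ ← 0°
rotate_crank_by(+76°): θ ← 0° +76° = 76°
rotate_crank_by(-89°): θ ← 76° -89° = -13°
rotate_crank_by(-46°): θ ← -13° -46° = -59°
rotate_crank_by(+61°): θ ← -59° +61° = 2°
crank pin P = (r cos θ, r sin θ) = (12.992081, 0.453693)
h = r sin θ − e = 0.453693 − 19 = -18.546307
x = r cos θ + √(L² − h²) = 12.992081 + √(34596.0 − 343.9655) = 12.992081 + 185.073052 = 198.065133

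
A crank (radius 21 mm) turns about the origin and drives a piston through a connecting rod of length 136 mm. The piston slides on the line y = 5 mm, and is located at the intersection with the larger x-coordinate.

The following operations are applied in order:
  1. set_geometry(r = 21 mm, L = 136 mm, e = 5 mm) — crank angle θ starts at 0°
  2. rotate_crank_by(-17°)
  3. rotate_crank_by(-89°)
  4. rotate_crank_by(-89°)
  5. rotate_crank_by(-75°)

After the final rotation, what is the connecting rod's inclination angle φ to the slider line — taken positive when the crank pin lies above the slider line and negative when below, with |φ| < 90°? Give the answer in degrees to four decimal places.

set_geometry: r = 21 mm, L = 136 mm, e = 5 mm; θ ← 0°
rotate_crank_by(-17°): θ ← 0° -17° = -17°
rotate_crank_by(-89°): θ ← -17° -89° = -106°
rotate_crank_by(-89°): θ ← -106° -89° = -195°
rotate_crank_by(-75°): θ ← -195° -75° = -270°
crank pin P = (r cos θ, r sin θ) = (-0.000000, 21.000000)
h = r sin θ − e = 21.000000 − 5 = 16.000000
sin φ = h / L = 16.000000 / 136 = 0.11764706
φ = arcsin(0.11764706) = 6.756327°

6.7563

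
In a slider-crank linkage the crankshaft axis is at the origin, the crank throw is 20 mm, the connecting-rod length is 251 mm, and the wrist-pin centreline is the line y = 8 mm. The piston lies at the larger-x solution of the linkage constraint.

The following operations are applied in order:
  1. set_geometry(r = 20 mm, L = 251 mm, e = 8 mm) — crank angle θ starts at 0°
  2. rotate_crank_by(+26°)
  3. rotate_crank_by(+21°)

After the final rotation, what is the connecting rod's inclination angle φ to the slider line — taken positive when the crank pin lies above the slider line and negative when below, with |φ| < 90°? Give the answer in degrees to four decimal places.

set_geometry: r = 20 mm, L = 251 mm, e = 8 mm; θ ← 0°
rotate_crank_by(+26°): θ ← 0° +26° = 26°
rotate_crank_by(+21°): θ ← 26° +21° = 47°
crank pin P = (r cos θ, r sin θ) = (13.639967, 14.627074)
h = r sin θ − e = 14.627074 − 8 = 6.627074
sin φ = h / L = 6.627074 / 251 = 0.02640269
φ = arcsin(0.02640269) = 1.512938°

1.5129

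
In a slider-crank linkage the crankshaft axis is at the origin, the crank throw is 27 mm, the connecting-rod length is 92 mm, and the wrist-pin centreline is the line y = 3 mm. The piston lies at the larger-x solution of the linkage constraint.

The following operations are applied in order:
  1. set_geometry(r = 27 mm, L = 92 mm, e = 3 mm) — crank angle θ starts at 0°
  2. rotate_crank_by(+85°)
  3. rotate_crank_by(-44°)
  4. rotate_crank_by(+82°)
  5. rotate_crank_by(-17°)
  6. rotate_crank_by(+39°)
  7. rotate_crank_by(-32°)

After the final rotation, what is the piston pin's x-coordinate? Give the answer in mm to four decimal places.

set_geometry: r = 27 mm, L = 92 mm, e = 3 mm; θ ← 0°
rotate_crank_by(+85°): θ ← 0° +85° = 85°
rotate_crank_by(-44°): θ ← 85° -44° = 41°
rotate_crank_by(+82°): θ ← 41° +82° = 123°
rotate_crank_by(-17°): θ ← 123° -17° = 106°
rotate_crank_by(+39°): θ ← 106° +39° = 145°
rotate_crank_by(-32°): θ ← 145° -32° = 113°
crank pin P = (r cos θ, r sin θ) = (-10.549740, 24.853631)
h = r sin θ − e = 24.853631 − 3 = 21.853631
x = r cos θ + √(L² − h²) = -10.549740 + √(8464.0 − 477.5812) = -10.549740 + 89.366766 = 78.817025

78.8170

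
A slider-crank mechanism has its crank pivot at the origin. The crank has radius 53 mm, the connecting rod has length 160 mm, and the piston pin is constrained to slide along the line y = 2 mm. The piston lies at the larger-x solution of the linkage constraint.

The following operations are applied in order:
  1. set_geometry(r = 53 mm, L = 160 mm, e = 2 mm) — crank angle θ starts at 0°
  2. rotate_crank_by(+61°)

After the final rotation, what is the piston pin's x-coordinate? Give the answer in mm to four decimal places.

set_geometry: r = 53 mm, L = 160 mm, e = 2 mm; θ ← 0°
rotate_crank_by(+61°): θ ← 0° +61° = 61°
crank pin P = (r cos θ, r sin θ) = (25.694910, 46.354844)
h = r sin θ − e = 46.354844 − 2 = 44.354844
x = r cos θ + √(L² − h²) = 25.694910 + √(25600.0 − 1967.3522) = 25.694910 + 153.729138 = 179.424048

179.4240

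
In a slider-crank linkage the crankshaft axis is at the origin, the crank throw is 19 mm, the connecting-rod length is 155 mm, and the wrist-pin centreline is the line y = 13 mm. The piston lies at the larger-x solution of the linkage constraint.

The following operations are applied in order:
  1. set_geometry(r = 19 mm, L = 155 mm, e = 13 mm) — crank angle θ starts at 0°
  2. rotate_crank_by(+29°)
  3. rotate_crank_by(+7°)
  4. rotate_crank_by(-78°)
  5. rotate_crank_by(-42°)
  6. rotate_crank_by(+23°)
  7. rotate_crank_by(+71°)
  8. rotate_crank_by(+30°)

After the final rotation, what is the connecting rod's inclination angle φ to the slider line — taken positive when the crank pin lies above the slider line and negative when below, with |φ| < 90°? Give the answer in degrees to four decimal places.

-0.2909

set_geometry: r = 19 mm, L = 155 mm, e = 13 mm; θ ← 0°
rotate_crank_by(+29°): θ ← 0° +29° = 29°
rotate_crank_by(+7°): θ ← 29° +7° = 36°
rotate_crank_by(-78°): θ ← 36° -78° = -42°
rotate_crank_by(-42°): θ ← -42° -42° = -84°
rotate_crank_by(+23°): θ ← -84° +23° = -61°
rotate_crank_by(+71°): θ ← -61° +71° = 10°
rotate_crank_by(+30°): θ ← 10° +30° = 40°
crank pin P = (r cos θ, r sin θ) = (14.554844, 12.212965)
h = r sin θ − e = 12.212965 − 13 = -0.787035
sin φ = h / L = -0.787035 / 155 = -0.00507765
φ = arcsin(-0.00507765) = -0.290929°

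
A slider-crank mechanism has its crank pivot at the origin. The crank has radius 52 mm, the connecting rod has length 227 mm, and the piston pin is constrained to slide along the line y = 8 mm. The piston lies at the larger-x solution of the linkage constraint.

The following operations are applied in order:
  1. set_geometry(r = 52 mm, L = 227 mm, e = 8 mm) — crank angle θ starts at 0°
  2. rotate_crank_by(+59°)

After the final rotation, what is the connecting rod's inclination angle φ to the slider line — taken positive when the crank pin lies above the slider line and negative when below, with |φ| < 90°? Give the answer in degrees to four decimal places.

9.2715

set_geometry: r = 52 mm, L = 227 mm, e = 8 mm; θ ← 0°
rotate_crank_by(+59°): θ ← 0° +59° = 59°
crank pin P = (r cos θ, r sin θ) = (26.781980, 44.572700)
h = r sin θ − e = 44.572700 − 8 = 36.572700
sin φ = h / L = 36.572700 / 227 = 0.16111321
φ = arcsin(0.16111321) = 9.271517°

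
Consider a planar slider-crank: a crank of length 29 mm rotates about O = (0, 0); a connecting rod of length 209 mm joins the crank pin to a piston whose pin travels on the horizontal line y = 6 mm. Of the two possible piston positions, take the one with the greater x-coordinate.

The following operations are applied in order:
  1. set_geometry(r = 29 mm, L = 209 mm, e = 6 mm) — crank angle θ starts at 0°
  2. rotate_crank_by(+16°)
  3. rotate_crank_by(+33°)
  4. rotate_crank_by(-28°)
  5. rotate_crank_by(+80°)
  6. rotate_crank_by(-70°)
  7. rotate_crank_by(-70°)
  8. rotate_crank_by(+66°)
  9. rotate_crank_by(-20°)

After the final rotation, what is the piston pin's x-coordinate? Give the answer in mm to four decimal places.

set_geometry: r = 29 mm, L = 209 mm, e = 6 mm; θ ← 0°
rotate_crank_by(+16°): θ ← 0° +16° = 16°
rotate_crank_by(+33°): θ ← 16° +33° = 49°
rotate_crank_by(-28°): θ ← 49° -28° = 21°
rotate_crank_by(+80°): θ ← 21° +80° = 101°
rotate_crank_by(-70°): θ ← 101° -70° = 31°
rotate_crank_by(-70°): θ ← 31° -70° = -39°
rotate_crank_by(+66°): θ ← -39° +66° = 27°
rotate_crank_by(-20°): θ ← 27° -20° = 7°
crank pin P = (r cos θ, r sin θ) = (28.783838, 3.534211)
h = r sin θ − e = 3.534211 − 6 = -2.465789
x = r cos θ + √(L² − h²) = 28.783838 + √(43681.0 − 6.0801) = 28.783838 + 208.985454 = 237.769292

237.7693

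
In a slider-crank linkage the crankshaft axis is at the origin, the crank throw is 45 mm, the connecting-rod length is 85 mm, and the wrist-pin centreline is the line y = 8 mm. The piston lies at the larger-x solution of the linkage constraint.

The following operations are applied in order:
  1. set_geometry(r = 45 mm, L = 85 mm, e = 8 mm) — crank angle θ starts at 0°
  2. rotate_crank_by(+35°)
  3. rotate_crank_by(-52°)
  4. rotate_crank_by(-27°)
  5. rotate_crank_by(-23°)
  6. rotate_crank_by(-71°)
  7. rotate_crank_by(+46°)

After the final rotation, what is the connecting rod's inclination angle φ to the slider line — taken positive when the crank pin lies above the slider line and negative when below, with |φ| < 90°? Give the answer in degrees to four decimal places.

-38.5507

set_geometry: r = 45 mm, L = 85 mm, e = 8 mm; θ ← 0°
rotate_crank_by(+35°): θ ← 0° +35° = 35°
rotate_crank_by(-52°): θ ← 35° -52° = -17°
rotate_crank_by(-27°): θ ← -17° -27° = -44°
rotate_crank_by(-23°): θ ← -44° -23° = -67°
rotate_crank_by(-71°): θ ← -67° -71° = -138°
rotate_crank_by(+46°): θ ← -138° +46° = -92°
crank pin P = (r cos θ, r sin θ) = (-1.570477, -44.972587)
h = r sin θ − e = -44.972587 − 8 = -52.972587
sin φ = h / L = -52.972587 / 85 = -0.62320691
φ = arcsin(-0.62320691) = -38.550700°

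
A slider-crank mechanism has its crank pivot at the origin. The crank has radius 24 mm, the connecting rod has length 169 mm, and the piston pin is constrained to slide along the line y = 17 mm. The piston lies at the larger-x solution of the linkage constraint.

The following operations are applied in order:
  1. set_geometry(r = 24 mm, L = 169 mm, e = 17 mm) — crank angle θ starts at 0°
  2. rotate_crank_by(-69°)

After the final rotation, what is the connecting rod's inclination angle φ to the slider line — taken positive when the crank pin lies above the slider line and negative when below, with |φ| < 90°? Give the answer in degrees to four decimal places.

set_geometry: r = 24 mm, L = 169 mm, e = 17 mm; θ ← 0°
rotate_crank_by(-69°): θ ← 0° -69° = -69°
crank pin P = (r cos θ, r sin θ) = (8.600831, -22.405930)
h = r sin θ − e = -22.405930 − 17 = -39.405930
sin φ = h / L = -39.405930 / 169 = -0.23317118
φ = arcsin(-0.23317118) = -13.483845°

-13.4838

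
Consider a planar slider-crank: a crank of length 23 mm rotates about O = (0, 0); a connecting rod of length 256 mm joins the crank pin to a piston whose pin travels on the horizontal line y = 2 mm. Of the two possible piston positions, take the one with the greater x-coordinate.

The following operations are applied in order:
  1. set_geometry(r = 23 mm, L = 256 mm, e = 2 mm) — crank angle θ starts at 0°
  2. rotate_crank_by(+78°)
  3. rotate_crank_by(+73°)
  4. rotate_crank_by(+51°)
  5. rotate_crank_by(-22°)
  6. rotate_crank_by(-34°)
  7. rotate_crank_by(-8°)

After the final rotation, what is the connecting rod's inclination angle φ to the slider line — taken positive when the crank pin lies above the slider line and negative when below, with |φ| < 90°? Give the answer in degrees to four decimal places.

2.9982

set_geometry: r = 23 mm, L = 256 mm, e = 2 mm; θ ← 0°
rotate_crank_by(+78°): θ ← 0° +78° = 78°
rotate_crank_by(+73°): θ ← 78° +73° = 151°
rotate_crank_by(+51°): θ ← 151° +51° = 202°
rotate_crank_by(-22°): θ ← 202° -22° = 180°
rotate_crank_by(-34°): θ ← 180° -34° = 146°
rotate_crank_by(-8°): θ ← 146° -8° = 138°
crank pin P = (r cos θ, r sin θ) = (-17.092331, 15.390004)
h = r sin θ − e = 15.390004 − 2 = 13.390004
sin φ = h / L = 13.390004 / 256 = 0.05230470
φ = arcsin(0.05230470) = 2.998207°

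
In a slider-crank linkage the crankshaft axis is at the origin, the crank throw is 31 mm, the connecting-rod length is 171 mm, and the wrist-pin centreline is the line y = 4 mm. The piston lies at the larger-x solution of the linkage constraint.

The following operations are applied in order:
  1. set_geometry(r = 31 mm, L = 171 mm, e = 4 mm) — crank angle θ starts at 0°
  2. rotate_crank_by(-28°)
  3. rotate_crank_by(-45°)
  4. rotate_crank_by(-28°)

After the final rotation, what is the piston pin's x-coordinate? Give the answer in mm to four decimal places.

161.5828

set_geometry: r = 31 mm, L = 171 mm, e = 4 mm; θ ← 0°
rotate_crank_by(-28°): θ ← 0° -28° = -28°
rotate_crank_by(-45°): θ ← -28° -45° = -73°
rotate_crank_by(-28°): θ ← -73° -28° = -101°
crank pin P = (r cos θ, r sin θ) = (-5.915079, -30.430443)
h = r sin θ − e = -30.430443 − 4 = -34.430443
x = r cos θ + √(L² − h²) = -5.915079 + √(29241.0 − 1185.4554) = -5.915079 + 167.497894 = 161.582816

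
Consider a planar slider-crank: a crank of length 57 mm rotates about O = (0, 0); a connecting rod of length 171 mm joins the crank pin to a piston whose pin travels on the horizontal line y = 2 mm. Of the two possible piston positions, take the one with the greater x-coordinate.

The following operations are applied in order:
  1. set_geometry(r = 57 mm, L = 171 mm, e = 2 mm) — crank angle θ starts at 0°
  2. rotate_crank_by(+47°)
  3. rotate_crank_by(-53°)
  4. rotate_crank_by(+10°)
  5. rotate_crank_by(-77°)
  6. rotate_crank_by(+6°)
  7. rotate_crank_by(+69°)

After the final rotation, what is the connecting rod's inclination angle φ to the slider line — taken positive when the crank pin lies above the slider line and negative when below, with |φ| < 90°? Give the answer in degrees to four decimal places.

-0.0036

set_geometry: r = 57 mm, L = 171 mm, e = 2 mm; θ ← 0°
rotate_crank_by(+47°): θ ← 0° +47° = 47°
rotate_crank_by(-53°): θ ← 47° -53° = -6°
rotate_crank_by(+10°): θ ← -6° +10° = 4°
rotate_crank_by(-77°): θ ← 4° -77° = -73°
rotate_crank_by(+6°): θ ← -73° +6° = -67°
rotate_crank_by(+69°): θ ← -67° +69° = 2°
crank pin P = (r cos θ, r sin θ) = (56.965277, 1.989271)
h = r sin θ − e = 1.989271 − 2 = -0.010729
sin φ = h / L = -0.010729 / 171 = -0.00006274
φ = arcsin(-0.00006274) = -0.003595°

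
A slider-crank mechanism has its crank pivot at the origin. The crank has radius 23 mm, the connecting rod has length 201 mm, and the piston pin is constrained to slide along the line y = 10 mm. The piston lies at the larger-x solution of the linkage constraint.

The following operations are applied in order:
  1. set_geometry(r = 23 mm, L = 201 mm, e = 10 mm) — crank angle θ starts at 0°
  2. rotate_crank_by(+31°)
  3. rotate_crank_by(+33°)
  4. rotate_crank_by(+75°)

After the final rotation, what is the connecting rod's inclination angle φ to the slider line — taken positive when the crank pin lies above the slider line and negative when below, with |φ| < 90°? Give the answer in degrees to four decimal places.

set_geometry: r = 23 mm, L = 201 mm, e = 10 mm; θ ← 0°
rotate_crank_by(+31°): θ ← 0° +31° = 31°
rotate_crank_by(+33°): θ ← 31° +33° = 64°
rotate_crank_by(+75°): θ ← 64° +75° = 139°
crank pin P = (r cos θ, r sin θ) = (-17.358320, 15.089358)
h = r sin θ − e = 15.089358 − 10 = 5.089358
sin φ = h / L = 5.089358 / 201 = 0.02532019
φ = arcsin(0.02532019) = 1.450895°

1.4509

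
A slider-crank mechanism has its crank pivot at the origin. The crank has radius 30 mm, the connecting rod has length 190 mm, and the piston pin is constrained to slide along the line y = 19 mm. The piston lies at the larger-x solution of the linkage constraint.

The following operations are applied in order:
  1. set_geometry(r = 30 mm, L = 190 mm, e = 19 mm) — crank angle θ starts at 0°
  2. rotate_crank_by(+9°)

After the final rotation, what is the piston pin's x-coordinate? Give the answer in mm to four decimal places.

219.0912

set_geometry: r = 30 mm, L = 190 mm, e = 19 mm; θ ← 0°
rotate_crank_by(+9°): θ ← 0° +9° = 9°
crank pin P = (r cos θ, r sin θ) = (29.630650, 4.693034)
h = r sin θ − e = 4.693034 − 19 = -14.306966
x = r cos θ + √(L² − h²) = 29.630650 + √(36100.0 − 204.6893) = 29.630650 + 189.460578 = 219.091228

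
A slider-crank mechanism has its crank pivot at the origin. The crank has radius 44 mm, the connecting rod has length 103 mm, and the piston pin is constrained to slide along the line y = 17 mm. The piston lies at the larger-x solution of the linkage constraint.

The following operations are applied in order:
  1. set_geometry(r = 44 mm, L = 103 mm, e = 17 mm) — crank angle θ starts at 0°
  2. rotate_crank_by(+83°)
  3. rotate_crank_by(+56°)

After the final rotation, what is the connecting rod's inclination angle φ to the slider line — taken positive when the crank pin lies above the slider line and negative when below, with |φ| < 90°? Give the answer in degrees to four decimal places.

set_geometry: r = 44 mm, L = 103 mm, e = 17 mm; θ ← 0°
rotate_crank_by(+83°): θ ← 0° +83° = 83°
rotate_crank_by(+56°): θ ← 83° +56° = 139°
crank pin P = (r cos θ, r sin θ) = (-33.207222, 28.866597)
h = r sin θ − e = 28.866597 − 17 = 11.866597
sin φ = h / L = 11.866597 / 103 = 0.11520968
φ = arcsin(0.11520968) = 6.615719°

6.6157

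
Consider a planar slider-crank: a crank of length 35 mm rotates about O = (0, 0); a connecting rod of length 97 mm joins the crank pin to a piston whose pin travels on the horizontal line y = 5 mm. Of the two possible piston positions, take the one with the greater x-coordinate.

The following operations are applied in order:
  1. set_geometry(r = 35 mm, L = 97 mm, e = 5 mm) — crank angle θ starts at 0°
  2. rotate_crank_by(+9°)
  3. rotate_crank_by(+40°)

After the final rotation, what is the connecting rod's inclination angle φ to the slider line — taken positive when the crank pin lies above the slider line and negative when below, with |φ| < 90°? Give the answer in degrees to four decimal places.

set_geometry: r = 35 mm, L = 97 mm, e = 5 mm; θ ← 0°
rotate_crank_by(+9°): θ ← 0° +9° = 9°
rotate_crank_by(+40°): θ ← 9° +40° = 49°
crank pin P = (r cos θ, r sin θ) = (22.962066, 26.414835)
h = r sin θ − e = 26.414835 − 5 = 21.414835
sin φ = h / L = 21.414835 / 97 = 0.22077150
φ = arcsin(0.22077150) = 12.754351°

12.7544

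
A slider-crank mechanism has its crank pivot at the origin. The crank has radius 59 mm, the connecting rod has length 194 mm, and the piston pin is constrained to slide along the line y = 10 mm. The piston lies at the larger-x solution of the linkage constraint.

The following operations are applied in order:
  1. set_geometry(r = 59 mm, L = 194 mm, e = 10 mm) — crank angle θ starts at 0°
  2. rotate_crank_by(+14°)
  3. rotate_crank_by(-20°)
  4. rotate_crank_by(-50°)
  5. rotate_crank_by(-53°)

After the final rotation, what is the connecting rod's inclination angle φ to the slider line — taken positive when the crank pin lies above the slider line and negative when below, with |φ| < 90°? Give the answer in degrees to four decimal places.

set_geometry: r = 59 mm, L = 194 mm, e = 10 mm; θ ← 0°
rotate_crank_by(+14°): θ ← 0° +14° = 14°
rotate_crank_by(-20°): θ ← 14° -20° = -6°
rotate_crank_by(-50°): θ ← -6° -50° = -56°
rotate_crank_by(-53°): θ ← -56° -53° = -109°
crank pin P = (r cos θ, r sin θ) = (-19.208521, -55.785596)
h = r sin θ − e = -55.785596 − 10 = -65.785596
sin φ = h / L = -65.785596 / 194 = -0.33910101
φ = arcsin(-0.33910101) = -19.822112°

-19.8221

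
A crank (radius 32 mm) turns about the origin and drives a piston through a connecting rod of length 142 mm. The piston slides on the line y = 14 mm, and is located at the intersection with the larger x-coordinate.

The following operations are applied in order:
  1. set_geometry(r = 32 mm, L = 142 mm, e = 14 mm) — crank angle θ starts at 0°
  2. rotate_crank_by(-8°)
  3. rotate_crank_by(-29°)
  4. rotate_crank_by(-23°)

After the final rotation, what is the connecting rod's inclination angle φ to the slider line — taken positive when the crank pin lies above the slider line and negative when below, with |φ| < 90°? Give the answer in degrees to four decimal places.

-17.0827

set_geometry: r = 32 mm, L = 142 mm, e = 14 mm; θ ← 0°
rotate_crank_by(-8°): θ ← 0° -8° = -8°
rotate_crank_by(-29°): θ ← -8° -29° = -37°
rotate_crank_by(-23°): θ ← -37° -23° = -60°
crank pin P = (r cos θ, r sin θ) = (16.000000, -27.712813)
h = r sin θ − e = -27.712813 − 14 = -41.712813
sin φ = h / L = -41.712813 / 142 = -0.29375220
φ = arcsin(-0.29375220) = -17.082729°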